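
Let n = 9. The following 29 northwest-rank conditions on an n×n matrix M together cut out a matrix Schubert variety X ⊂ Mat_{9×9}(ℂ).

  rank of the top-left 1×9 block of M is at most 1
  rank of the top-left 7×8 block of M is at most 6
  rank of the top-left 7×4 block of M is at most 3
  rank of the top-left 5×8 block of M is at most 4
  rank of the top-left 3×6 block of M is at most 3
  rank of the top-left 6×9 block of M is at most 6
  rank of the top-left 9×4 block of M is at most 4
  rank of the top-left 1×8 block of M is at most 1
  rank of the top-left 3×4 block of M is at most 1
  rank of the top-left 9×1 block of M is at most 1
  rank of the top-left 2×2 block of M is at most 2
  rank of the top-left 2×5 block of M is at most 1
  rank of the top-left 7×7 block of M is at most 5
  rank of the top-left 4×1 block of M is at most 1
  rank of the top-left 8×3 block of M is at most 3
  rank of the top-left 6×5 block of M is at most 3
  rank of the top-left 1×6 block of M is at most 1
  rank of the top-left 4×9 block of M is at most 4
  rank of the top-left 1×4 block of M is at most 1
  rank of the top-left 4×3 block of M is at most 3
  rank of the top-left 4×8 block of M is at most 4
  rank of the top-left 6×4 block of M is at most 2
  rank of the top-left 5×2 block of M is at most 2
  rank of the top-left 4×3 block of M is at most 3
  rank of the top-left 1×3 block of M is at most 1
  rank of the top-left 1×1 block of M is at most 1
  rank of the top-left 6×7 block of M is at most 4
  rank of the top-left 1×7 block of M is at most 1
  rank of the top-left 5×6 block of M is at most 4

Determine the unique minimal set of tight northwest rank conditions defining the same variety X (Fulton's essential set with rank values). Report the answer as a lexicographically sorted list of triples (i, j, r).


Rank table r_w(9×9) implied by the 29 constraints:

  row 1: 1  1  1  1  1  1  1  1  1
  row 2: 1  1  1  1  1  2  2  2  2
  row 3: 1  1  1  1  2  3  3  3  3
  row 4: 1  2  2  2  3  4  4  4  4
  row 5: 1  2  2  2  3  4  4  4  5
  row 6: 1  2  2  2  3  4  4  5  6
  row 7: 1  2  3  3  4  5  5  6  7
  row 8: 1  2  3  4  5  6  6  7  8
  row 9: 1  2  3  4  5  6  7  8  9

giving w = (1, 6, 5, 2, 9, 8, 3, 4, 7) via Δ²R.

ℓ(w)=14; the 5 essential cells (i,j,r):

[(2, 5, 1), (3, 4, 1), (5, 8, 4), (6, 4, 2), (6, 7, 4)]


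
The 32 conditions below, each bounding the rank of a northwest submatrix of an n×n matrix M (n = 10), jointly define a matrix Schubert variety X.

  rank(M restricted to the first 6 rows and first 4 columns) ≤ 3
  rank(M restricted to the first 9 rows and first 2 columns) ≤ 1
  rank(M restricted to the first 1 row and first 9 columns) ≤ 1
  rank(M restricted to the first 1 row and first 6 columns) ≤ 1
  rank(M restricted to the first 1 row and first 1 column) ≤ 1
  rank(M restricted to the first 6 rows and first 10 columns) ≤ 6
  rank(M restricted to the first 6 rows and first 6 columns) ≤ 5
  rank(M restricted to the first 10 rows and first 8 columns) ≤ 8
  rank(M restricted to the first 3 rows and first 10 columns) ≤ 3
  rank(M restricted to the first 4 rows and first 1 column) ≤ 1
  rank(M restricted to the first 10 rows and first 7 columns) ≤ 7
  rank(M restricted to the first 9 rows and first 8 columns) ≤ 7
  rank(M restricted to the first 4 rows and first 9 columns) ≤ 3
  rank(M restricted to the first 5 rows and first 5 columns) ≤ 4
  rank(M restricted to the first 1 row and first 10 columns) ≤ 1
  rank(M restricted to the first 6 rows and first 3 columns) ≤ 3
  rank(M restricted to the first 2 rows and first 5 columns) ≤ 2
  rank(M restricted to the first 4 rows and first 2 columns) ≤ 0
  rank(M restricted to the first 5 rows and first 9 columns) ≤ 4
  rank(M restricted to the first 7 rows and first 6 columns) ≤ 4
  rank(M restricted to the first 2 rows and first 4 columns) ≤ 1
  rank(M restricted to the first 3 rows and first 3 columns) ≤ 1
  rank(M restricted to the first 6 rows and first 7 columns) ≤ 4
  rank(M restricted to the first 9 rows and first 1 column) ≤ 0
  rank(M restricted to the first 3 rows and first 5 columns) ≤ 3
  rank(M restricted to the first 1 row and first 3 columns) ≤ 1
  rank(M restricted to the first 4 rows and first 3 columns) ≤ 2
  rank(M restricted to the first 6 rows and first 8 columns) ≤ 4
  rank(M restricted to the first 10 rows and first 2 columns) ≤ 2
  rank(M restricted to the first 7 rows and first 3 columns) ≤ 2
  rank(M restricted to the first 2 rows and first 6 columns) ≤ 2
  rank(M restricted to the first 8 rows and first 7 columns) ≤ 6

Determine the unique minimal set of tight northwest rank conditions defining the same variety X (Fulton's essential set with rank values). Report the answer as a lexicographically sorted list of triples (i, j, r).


Rank table r_w(10×10) implied by the 32 constraints:

  i=1: 0, 0, 1, 1, 1, 1, 1, 1, 1, 1
  i=2: 0, 0, 1, 1, 2, 2, 2, 2, 2, 2
  i=3: 0, 0, 1, 2, 3, 3, 3, 3, 3, 3
  i=4: 0, 0, 1, 2, 3, 3, 3, 3, 3, 4
  i=5: 0, 1, 2, 3, 4, 4, 4, 4, 4, 5
  i=6: 0, 1, 2, 3, 4, 4, 4, 4, 5, 6
  i=7: 0, 1, 2, 3, 4, 4, 5, 5, 6, 7
  i=8: 0, 1, 2, 3, 4, 5, 6, 6, 7, 8
  i=9: 0, 1, 2, 3, 4, 5, 6, 7, 8, 9
  i=10: 1, 2, 3, 4, 5, 6, 7, 8, 9, 10

reading off 1-entries of Δ²R: w = (3, 5, 4, 10, 2, 9, 7, 6, 8, 1).

D(w) has 22 cells with 6 SE-corners; essential set:

[(2, 4, 1), (4, 2, 0), (4, 9, 3), (6, 8, 4), (7, 6, 4), (9, 1, 0)]


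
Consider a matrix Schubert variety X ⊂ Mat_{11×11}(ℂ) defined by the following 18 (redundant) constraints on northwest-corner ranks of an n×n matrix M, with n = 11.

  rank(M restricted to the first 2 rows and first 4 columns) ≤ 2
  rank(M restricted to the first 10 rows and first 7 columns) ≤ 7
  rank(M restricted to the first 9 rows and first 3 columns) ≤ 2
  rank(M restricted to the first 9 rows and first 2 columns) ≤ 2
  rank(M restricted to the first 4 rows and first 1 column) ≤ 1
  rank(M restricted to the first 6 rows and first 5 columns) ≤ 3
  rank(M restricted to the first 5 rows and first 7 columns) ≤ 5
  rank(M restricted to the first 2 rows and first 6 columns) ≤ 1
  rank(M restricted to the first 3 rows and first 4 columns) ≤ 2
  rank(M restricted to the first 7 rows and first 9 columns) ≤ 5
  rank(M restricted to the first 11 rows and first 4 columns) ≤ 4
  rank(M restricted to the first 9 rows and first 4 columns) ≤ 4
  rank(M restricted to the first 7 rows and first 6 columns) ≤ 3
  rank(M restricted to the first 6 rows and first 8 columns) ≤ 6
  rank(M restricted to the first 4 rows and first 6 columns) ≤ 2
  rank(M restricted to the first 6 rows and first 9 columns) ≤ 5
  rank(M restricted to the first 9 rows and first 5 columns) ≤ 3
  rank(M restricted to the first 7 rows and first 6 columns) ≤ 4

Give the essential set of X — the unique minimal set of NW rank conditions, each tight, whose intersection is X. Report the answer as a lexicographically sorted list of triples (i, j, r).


Reconstructing r_w from the 18 given conditions:

  R[1]: 1, 1, 1, 1, 1, 1, 1, 1, 1, 1, 1
  R[2]: 1, 1, 1, 1, 1, 1, 2, 2, 2, 2, 2
  R[3]: 1, 2, 2, 2, 2, 2, 3, 3, 3, 3, 3
  R[4]: 1, 2, 2, 2, 2, 2, 3, 4, 4, 4, 4
  R[5]: 1, 2, 2, 3, 3, 3, 4, 5, 5, 5, 5
  R[6]: 1, 2, 2, 3, 3, 3, 4, 5, 5, 6, 6
  R[7]: 1, 2, 2, 3, 3, 3, 4, 5, 5, 6, 7
  R[8]: 1, 2, 2, 3, 3, 4, 5, 6, 6, 7, 8
  R[9]: 1, 2, 2, 3, 3, 4, 5, 6, 7, 8, 9
  R[10]: 1, 2, 3, 4, 4, 5, 6, 7, 8, 9, 10
  R[11]: 1, 2, 3, 4, 5, 6, 7, 8, 9, 10, 11

hence w(1..11) = (1, 7, 2, 8, 4, 10, 11, 6, 9, 3, 5).

Rothe diagram D(w) (22 cells), 6 SE-corners (essential conditions):

[(2, 6, 1), (4, 6, 2), (7, 6, 3), (7, 9, 5), (9, 3, 2), (9, 5, 3)]


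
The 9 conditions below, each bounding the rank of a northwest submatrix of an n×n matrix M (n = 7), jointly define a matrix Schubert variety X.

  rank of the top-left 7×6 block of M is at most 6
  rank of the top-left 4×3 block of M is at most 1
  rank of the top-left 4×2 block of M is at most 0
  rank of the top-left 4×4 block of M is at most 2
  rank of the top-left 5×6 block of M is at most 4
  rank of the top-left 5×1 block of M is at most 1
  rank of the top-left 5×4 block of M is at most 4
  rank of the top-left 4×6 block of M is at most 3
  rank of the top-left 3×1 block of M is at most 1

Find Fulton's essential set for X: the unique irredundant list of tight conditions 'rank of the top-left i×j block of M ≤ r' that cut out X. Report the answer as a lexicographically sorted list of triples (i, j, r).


Rank table r_w(7×7) implied by the 9 constraints:

  row 1: 0 0 1 1 1 1 1
  row 2: 0 0 1 2 2 2 2
  row 3: 0 0 1 2 3 3 3
  row 4: 0 0 1 2 3 3 4
  row 5: 1 1 2 3 4 4 5
  row 6: 1 2 3 4 5 5 6
  row 7: 1 2 3 4 5 6 7

the unique w with this rank table is (3, 4, 5, 7, 1, 2, 6).

2 SE-corners of the 9-cell Rothe diagram give Ess(w):

[(4, 2, 0), (4, 6, 3)]


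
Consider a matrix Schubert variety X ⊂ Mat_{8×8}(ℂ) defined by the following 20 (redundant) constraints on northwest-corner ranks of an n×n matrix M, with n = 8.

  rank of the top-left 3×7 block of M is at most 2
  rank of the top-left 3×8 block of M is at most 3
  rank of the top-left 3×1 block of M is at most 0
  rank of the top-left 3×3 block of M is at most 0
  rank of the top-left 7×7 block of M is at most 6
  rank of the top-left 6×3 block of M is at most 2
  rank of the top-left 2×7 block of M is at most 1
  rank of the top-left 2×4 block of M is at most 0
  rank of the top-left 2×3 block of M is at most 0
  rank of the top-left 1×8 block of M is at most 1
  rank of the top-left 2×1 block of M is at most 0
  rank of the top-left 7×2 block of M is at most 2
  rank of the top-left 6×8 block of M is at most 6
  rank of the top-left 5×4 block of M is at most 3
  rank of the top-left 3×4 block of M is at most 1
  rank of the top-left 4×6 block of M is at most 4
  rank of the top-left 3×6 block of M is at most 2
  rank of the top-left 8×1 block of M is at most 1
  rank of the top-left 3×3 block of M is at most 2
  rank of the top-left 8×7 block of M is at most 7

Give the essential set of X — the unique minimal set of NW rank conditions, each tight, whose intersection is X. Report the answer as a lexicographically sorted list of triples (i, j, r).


Recovering R(i,j) via the rank-extension bound from the 20 conditions:

  row 1: 0, 0, 0, 0, 1, 1, 1, 1
  row 2: 0, 0, 0, 0, 1, 1, 1, 2
  row 3: 0, 0, 0, 1, 2, 2, 2, 3
  row 4: 1, 1, 1, 2, 3, 3, 3, 4
  row 5: 1, 2, 2, 3, 4, 4, 4, 5
  row 6: 1, 2, 2, 3, 4, 5, 5, 6
  row 7: 1, 2, 3, 4, 5, 6, 6, 7
  row 8: 1, 2, 3, 4, 5, 6, 7, 8

hence w(1..8) = (5, 8, 4, 1, 2, 6, 3, 7).

Rothe diagram D(w) (14 cells), 4 SE-corners (essential conditions):

[(2, 4, 0), (2, 7, 1), (3, 3, 0), (6, 3, 2)]


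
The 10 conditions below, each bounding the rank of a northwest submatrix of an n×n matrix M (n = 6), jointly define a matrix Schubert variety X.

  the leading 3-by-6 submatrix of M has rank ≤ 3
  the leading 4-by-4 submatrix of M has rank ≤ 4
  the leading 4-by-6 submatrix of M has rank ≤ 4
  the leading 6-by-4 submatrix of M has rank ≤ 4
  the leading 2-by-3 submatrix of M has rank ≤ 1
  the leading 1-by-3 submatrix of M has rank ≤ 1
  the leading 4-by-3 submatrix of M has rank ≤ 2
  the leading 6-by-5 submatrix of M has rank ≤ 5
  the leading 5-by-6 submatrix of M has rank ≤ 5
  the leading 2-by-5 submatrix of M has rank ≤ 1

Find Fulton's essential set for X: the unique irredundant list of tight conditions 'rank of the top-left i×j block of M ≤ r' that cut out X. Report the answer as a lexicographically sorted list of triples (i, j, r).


Computing R[i][j] = min implied NW-rank bound (n=6, 10 conditions):

  1  1  1  1  1  1
  1  1  1  1  1  2
  1  2  2  2  2  3
  1  2  2  3  3  4
  1  2  3  4  4  5
  1  2  3  4  5  6

giving w = (1, 6, 2, 4, 3, 5) via Δ²R.

ℓ(w)=5; the 2 essential cells (i,j,r):

[(2, 5, 1), (4, 3, 2)]


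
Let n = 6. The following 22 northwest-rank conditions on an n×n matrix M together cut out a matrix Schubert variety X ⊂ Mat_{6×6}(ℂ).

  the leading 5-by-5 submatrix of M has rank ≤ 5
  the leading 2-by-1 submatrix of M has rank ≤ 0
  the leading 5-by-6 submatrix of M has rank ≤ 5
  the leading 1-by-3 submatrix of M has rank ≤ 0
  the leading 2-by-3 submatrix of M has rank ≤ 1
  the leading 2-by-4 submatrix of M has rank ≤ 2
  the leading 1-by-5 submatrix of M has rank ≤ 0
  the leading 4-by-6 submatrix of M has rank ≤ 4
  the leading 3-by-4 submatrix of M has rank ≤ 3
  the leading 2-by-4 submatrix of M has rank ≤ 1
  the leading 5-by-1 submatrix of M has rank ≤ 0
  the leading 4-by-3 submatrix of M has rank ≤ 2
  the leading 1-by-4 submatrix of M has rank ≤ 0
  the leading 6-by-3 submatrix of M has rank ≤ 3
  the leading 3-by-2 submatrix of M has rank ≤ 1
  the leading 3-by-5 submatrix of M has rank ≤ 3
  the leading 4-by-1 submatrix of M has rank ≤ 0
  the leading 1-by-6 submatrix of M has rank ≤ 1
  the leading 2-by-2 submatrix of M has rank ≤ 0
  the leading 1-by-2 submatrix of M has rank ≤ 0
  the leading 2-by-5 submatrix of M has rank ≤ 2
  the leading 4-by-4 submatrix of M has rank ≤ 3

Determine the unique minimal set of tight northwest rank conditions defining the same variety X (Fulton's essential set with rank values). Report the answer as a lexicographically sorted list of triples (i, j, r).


Rank table r_w(6×6) implied by the 22 constraints:

  0  0  0  0  0  1
  0  0  1  1  1  2
  0  1  2  2  2  3
  0  1  2  3  3  4
  0  1  2  3  4  5
  1  2  3  4  5  6

giving w = (6, 3, 2, 4, 5, 1) via Δ²R.

ℓ(w)=10; the 3 essential cells (i,j,r):

[(1, 5, 0), (2, 2, 0), (5, 1, 0)]


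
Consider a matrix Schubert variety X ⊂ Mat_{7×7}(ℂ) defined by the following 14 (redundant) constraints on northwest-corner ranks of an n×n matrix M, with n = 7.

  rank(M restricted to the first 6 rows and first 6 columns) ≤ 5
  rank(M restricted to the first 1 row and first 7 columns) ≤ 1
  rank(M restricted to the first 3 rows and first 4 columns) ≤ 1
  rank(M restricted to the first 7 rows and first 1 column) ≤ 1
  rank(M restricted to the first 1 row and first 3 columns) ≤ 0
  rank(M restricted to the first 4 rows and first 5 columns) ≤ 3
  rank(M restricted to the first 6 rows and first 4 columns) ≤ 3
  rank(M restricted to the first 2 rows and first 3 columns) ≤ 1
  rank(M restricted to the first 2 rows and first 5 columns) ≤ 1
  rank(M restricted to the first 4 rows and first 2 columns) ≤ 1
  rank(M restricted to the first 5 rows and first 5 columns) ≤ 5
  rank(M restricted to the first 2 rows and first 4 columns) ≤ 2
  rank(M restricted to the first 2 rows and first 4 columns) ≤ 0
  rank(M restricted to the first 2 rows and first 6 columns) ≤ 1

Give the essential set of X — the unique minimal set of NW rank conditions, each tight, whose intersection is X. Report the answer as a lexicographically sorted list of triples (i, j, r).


The tightest implied rank at each (i,j), from the 14 conditions:

  row 1: 0 | 0 | 0 | 0 | 1 | 1 | 1
  row 2: 0 | 0 | 0 | 0 | 1 | 1 | 2
  row 3: 1 | 1 | 1 | 1 | 2 | 2 | 3
  row 4: 1 | 1 | 2 | 2 | 3 | 3 | 4
  row 5: 1 | 2 | 3 | 3 | 4 | 4 | 5
  row 6: 1 | 2 | 3 | 3 | 4 | 5 | 6
  row 7: 1 | 2 | 3 | 4 | 5 | 6 | 7

reading off 1-entries of Δ²R: w = (5, 7, 1, 3, 2, 6, 4).

4 SE-corners of the 11-cell Rothe diagram give Ess(w):

[(2, 4, 0), (2, 6, 1), (4, 2, 1), (6, 4, 3)]


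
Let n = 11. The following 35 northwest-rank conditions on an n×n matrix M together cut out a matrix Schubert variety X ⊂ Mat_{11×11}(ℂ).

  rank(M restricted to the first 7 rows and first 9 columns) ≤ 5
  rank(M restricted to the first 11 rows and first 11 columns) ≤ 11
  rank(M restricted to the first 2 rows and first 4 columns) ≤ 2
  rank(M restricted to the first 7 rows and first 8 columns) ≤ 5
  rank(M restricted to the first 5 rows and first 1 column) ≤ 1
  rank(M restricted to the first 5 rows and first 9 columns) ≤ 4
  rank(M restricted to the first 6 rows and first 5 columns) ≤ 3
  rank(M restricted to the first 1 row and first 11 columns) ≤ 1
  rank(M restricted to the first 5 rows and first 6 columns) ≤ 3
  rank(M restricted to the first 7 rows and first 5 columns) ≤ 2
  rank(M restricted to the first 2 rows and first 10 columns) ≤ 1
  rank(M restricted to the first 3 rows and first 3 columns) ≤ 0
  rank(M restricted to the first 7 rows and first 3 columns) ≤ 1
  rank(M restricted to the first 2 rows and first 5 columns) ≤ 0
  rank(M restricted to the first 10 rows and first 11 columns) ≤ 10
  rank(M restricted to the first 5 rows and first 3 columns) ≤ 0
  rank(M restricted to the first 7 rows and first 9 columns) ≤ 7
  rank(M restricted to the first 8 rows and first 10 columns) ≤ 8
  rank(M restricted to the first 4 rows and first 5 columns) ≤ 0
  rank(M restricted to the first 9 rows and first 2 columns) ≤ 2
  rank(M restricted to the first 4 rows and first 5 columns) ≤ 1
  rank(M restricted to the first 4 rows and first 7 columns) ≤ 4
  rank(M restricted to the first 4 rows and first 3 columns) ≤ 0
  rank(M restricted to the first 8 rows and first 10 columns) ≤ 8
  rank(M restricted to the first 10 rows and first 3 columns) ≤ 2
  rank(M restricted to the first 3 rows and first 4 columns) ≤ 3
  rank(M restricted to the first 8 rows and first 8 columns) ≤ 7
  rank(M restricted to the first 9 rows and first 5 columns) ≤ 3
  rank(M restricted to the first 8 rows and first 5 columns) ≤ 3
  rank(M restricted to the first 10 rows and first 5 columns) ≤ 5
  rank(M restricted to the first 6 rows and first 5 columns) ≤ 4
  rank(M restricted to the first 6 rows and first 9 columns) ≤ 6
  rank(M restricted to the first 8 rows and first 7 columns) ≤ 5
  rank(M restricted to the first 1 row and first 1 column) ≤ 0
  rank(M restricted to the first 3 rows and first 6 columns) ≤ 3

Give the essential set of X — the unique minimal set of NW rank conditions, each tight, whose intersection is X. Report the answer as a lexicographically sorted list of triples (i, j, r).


Propagating the 35 rank bounds to every northwest block:

  i=1: 0 | 0 | 0 | 0 | 0 | 1 | 1 | 1 | 1 | 1 | 1
  i=2: 0 | 0 | 0 | 0 | 0 | 1 | 1 | 1 | 1 | 1 | 2
  i=3: 0 | 0 | 0 | 0 | 0 | 1 | 2 | 2 | 2 | 2 | 3
  i=4: 0 | 0 | 0 | 0 | 0 | 1 | 2 | 3 | 3 | 3 | 4
  i=5: 0 | 0 | 0 | 1 | 1 | 2 | 3 | 4 | 4 | 4 | 5
  i=6: 1 | 1 | 1 | 2 | 2 | 3 | 4 | 5 | 5 | 5 | 6
  i=7: 1 | 1 | 1 | 2 | 2 | 3 | 4 | 5 | 5 | 6 | 7
  i=8: 1 | 2 | 2 | 3 | 3 | 4 | 5 | 6 | 6 | 7 | 8
  i=9: 1 | 2 | 2 | 3 | 3 | 4 | 5 | 6 | 7 | 8 | 9
  i=10: 1 | 2 | 2 | 3 | 4 | 5 | 6 | 7 | 8 | 9 | 10
  i=11: 1 | 2 | 3 | 4 | 5 | 6 | 7 | 8 | 9 | 10 | 11

so w = (6, 11, 7, 8, 4, 1, 10, 2, 9, 5, 3).

ℓ(w)=34; the 8 essential cells (i,j,r):

[(2, 10, 1), (4, 5, 0), (5, 3, 0), (7, 3, 1), (7, 5, 2), (7, 9, 5), (9, 5, 3), (10, 3, 2)]


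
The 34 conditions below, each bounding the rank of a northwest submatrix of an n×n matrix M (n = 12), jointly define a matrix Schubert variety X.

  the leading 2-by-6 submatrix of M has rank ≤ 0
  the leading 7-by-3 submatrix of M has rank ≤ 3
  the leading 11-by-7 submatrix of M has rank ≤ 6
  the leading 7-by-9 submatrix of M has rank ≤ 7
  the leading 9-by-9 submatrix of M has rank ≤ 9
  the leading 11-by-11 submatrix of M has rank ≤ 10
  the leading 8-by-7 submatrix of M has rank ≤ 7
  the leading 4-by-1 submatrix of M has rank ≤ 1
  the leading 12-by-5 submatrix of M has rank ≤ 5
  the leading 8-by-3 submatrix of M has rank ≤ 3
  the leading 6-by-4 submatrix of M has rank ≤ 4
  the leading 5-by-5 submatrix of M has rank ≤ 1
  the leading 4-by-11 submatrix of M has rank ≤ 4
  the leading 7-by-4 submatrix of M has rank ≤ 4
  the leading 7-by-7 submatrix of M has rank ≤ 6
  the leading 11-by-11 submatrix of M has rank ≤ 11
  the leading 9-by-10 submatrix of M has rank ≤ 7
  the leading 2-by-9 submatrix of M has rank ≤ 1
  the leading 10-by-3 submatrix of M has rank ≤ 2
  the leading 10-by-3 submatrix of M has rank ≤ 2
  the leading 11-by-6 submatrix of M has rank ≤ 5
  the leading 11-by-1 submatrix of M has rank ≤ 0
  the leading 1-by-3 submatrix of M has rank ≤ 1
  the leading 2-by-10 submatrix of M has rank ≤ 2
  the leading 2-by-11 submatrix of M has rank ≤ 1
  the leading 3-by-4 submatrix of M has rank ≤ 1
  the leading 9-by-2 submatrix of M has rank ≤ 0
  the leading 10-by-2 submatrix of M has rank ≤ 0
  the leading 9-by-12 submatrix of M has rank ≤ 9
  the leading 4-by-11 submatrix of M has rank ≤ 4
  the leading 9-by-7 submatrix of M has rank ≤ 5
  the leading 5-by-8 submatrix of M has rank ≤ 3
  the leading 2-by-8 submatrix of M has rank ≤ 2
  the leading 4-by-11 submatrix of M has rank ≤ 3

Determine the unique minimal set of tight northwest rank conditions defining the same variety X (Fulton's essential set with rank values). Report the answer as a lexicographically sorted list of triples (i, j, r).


Propagating the 34 rank bounds to every northwest block:

  row 1: 0, 0, 0, 0, 0, 0, 1, 1, 1, 1, 1, 1
  row 2: 0, 0, 0, 0, 0, 0, 1, 1, 1, 1, 1, 2
  row 3: 0, 0, 1, 1, 1, 1, 2, 2, 2, 2, 2, 3
  row 4: 0, 0, 1, 1, 1, 2, 3, 3, 3, 3, 3, 4
  row 5: 0, 0, 1, 1, 1, 2, 3, 3, 4, 4, 4, 5
  row 6: 0, 0, 1, 2, 2, 3, 4, 4, 5, 5, 5, 6
  row 7: 0, 0, 1, 2, 3, 4, 5, 5, 6, 6, 6, 7
  row 8: 0, 0, 1, 2, 3, 4, 5, 6, 7, 7, 7, 8
  row 9: 0, 0, 1, 2, 3, 4, 5, 6, 7, 7, 8, 9
  row 10: 0, 0, 1, 2, 3, 4, 5, 6, 7, 8, 9, 10
  row 11: 0, 1, 2, 3, 4, 5, 6, 7, 8, 9, 10, 11
  row 12: 1, 2, 3, 4, 5, 6, 7, 8, 9, 10, 11, 12

giving w = (7, 12, 3, 6, 9, 4, 5, 8, 11, 10, 2, 1) via Δ²R.

D(w) has 39 cells with 7 SE-corners; essential set:

[(2, 6, 0), (2, 11, 1), (5, 5, 1), (5, 8, 3), (9, 10, 7), (10, 2, 0), (11, 1, 0)]


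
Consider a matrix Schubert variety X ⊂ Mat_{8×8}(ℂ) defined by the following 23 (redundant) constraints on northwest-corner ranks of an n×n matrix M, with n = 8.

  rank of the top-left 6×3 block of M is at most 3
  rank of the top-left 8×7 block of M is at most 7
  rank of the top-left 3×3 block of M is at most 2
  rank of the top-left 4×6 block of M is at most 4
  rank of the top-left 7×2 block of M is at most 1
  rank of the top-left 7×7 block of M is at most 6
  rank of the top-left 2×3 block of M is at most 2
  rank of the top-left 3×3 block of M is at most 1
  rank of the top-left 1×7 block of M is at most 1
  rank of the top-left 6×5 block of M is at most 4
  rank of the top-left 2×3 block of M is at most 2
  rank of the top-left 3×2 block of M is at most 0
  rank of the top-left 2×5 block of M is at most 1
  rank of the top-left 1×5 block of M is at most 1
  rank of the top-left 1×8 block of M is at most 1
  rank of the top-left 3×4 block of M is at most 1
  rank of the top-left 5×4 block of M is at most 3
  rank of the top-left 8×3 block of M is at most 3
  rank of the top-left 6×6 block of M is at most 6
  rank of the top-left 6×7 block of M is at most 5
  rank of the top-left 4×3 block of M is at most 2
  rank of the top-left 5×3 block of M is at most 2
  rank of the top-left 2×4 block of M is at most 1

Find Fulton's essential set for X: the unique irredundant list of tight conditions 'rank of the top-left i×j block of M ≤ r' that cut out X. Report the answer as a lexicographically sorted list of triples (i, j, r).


Computing R[i][j] = min implied NW-rank bound (n=8, 23 conditions):

  row 1: 0 0 1 1 1 1 1 1
  row 2: 0 0 1 1 1 2 2 2
  row 3: 0 0 1 1 2 3 3 3
  row 4: 1 1 2 2 3 4 4 4
  row 5: 1 1 2 3 4 5 5 5
  row 6: 1 1 2 3 4 5 5 6
  row 7: 1 1 2 3 4 5 6 7
  row 8: 1 2 3 4 5 6 7 8

giving w = (3, 6, 5, 1, 4, 8, 7, 2) via Δ²R.

ℓ(w)=13; the 5 essential cells (i,j,r):

[(2, 5, 1), (3, 2, 0), (3, 4, 1), (6, 7, 5), (7, 2, 1)]


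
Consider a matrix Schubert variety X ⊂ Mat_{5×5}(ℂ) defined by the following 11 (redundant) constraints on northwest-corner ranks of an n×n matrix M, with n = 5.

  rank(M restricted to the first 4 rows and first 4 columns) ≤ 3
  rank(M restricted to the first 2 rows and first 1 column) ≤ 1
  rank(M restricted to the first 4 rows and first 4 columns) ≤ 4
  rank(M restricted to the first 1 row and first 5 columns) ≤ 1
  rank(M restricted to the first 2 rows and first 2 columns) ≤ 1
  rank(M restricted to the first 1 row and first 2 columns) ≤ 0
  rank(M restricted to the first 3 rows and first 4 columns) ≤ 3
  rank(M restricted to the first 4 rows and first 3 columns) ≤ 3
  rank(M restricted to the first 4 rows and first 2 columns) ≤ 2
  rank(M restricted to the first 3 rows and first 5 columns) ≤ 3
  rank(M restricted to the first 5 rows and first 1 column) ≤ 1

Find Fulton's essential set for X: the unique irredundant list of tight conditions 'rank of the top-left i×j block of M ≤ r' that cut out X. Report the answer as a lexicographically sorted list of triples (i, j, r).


The tightest implied rank at each (i,j), from the 11 conditions:

  row 1: 0 0 1 1 1
  row 2: 1 1 2 2 2
  row 3: 1 2 3 3 3
  row 4: 1 2 3 3 4
  row 5: 1 2 3 4 5

reading off 1-entries of Δ²R: w = (3, 1, 2, 5, 4).

|D(w)|=3, |Ess(w)|=2:

[(1, 2, 0), (4, 4, 3)]


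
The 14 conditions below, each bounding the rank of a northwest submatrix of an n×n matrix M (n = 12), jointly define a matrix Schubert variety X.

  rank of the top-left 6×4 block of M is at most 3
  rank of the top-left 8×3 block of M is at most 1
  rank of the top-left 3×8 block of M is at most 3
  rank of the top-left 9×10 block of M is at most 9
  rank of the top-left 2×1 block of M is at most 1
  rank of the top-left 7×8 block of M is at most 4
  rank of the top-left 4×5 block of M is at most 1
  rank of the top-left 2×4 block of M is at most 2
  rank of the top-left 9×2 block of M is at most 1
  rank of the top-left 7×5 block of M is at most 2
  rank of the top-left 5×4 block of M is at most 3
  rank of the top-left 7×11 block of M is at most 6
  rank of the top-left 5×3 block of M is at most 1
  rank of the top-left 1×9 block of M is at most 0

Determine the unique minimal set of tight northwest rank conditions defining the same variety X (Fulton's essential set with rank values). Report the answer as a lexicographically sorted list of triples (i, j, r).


Recovering R(i,j) via the rank-extension bound from the 14 conditions:

  R[1]: 0 0 0 0 0 0 0 0 0 1 1 1
  R[2]: 1 1 1 1 1 1 1 1 1 2 2 2
  R[3]: 1 1 1 1 1 2 2 2 2 3 3 3
  R[4]: 1 1 1 1 1 2 3 3 3 4 4 4
  R[5]: 1 1 1 2 2 3 4 4 4 5 5 5
  R[6]: 1 1 1 2 2 3 4 4 5 6 6 6
  R[7]: 1 1 1 2 2 3 4 4 5 6 6 7
  R[8]: 1 1 1 2 3 4 5 5 6 7 7 8
  R[9]: 1 1 2 3 4 5 6 6 7 8 8 9
  R[10]: 1 2 3 4 5 6 7 7 8 9 9 10
  R[11]: 1 2 3 4 5 6 7 8 9 10 10 11
  R[12]: 1 2 3 4 5 6 7 8 9 10 11 12

second differences of R give the permutation w = (10, 1, 6, 7, 4, 9, 12, 5, 3, 2, 8, 11).

7 SE-corners of the 31-cell Rothe diagram give Ess(w):

[(1, 9, 0), (4, 5, 1), (7, 5, 2), (7, 8, 4), (7, 11, 6), (8, 3, 1), (9, 2, 1)]


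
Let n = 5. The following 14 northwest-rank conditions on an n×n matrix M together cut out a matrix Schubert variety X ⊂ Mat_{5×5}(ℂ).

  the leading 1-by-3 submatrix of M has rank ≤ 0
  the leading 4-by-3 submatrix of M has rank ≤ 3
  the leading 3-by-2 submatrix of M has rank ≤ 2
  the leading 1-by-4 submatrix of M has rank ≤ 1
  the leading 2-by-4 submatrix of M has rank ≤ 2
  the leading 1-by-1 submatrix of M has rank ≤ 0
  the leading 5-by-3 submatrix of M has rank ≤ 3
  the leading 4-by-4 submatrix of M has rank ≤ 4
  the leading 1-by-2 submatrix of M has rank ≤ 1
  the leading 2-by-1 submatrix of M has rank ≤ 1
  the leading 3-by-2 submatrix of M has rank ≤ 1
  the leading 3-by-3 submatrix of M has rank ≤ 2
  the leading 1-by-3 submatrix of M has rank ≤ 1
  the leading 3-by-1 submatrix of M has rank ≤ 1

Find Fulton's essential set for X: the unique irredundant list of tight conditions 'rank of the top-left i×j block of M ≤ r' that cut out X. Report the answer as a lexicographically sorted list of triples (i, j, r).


Rank table r_w(5×5) implied by the 14 constraints:

  row 1: 0 | 0 | 0 | 1 | 1
  row 2: 1 | 1 | 1 | 2 | 2
  row 3: 1 | 1 | 2 | 3 | 3
  row 4: 1 | 2 | 3 | 4 | 4
  row 5: 1 | 2 | 3 | 4 | 5

giving w = (4, 1, 3, 2, 5) via Δ²R.

2 SE-corners of the 4-cell Rothe diagram give Ess(w):

[(1, 3, 0), (3, 2, 1)]


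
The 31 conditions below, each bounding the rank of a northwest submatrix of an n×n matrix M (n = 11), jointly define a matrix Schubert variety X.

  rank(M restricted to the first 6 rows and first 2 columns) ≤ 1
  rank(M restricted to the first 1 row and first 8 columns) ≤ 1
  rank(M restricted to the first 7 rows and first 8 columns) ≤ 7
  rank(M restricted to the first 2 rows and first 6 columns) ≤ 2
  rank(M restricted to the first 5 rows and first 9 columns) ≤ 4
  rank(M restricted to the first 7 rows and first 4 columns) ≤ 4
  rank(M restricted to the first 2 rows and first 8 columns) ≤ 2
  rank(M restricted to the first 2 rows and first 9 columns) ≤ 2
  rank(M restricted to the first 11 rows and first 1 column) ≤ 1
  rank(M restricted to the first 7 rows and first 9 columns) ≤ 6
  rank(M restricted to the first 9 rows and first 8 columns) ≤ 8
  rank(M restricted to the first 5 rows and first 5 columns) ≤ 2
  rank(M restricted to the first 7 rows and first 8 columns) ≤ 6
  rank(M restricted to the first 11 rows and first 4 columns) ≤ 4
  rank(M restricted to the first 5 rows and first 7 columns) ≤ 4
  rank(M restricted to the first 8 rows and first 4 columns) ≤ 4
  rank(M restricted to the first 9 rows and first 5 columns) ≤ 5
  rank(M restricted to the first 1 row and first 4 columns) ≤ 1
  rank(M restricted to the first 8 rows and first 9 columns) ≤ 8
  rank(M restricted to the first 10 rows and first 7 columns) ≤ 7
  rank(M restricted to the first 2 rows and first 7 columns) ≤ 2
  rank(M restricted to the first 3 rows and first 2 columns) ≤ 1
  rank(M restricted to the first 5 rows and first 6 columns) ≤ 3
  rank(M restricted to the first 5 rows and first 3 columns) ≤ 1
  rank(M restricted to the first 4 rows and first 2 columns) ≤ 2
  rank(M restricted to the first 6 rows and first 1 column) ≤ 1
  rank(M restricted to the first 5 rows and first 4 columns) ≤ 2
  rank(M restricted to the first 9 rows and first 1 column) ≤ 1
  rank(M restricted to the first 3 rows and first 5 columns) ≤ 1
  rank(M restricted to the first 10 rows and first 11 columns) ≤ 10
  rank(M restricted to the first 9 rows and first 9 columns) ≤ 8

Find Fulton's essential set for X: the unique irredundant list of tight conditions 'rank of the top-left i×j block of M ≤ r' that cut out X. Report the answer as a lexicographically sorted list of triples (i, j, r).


Recovering R(i,j) via the rank-extension bound from the 31 conditions:

  i=1: 1 | 1 | 1 | 1 | 1 | 1 | 1 | 1 | 1 | 1 | 1
  i=2: 1 | 1 | 1 | 1 | 1 | 2 | 2 | 2 | 2 | 2 | 2
  i=3: 1 | 1 | 1 | 1 | 1 | 2 | 3 | 3 | 3 | 3 | 3
  i=4: 1 | 1 | 1 | 2 | 2 | 3 | 4 | 4 | 4 | 4 | 4
  i=5: 1 | 1 | 1 | 2 | 2 | 3 | 4 | 4 | 4 | 5 | 5
  i=6: 1 | 1 | 2 | 3 | 3 | 4 | 5 | 5 | 5 | 6 | 6
  i=7: 1 | 2 | 3 | 4 | 4 | 5 | 6 | 6 | 6 | 7 | 7
  i=8: 1 | 2 | 3 | 4 | 5 | 6 | 7 | 7 | 7 | 8 | 8
  i=9: 1 | 2 | 3 | 4 | 5 | 6 | 7 | 8 | 8 | 9 | 9
  i=10: 1 | 2 | 3 | 4 | 5 | 6 | 7 | 8 | 9 | 10 | 10
  i=11: 1 | 2 | 3 | 4 | 5 | 6 | 7 | 8 | 9 | 10 | 11

so w = (1, 6, 7, 4, 10, 3, 2, 5, 8, 9, 11).

Rothe diagram D(w) (16 cells), 5 SE-corners (essential conditions):

[(3, 5, 1), (5, 3, 1), (5, 5, 2), (5, 9, 4), (6, 2, 1)]


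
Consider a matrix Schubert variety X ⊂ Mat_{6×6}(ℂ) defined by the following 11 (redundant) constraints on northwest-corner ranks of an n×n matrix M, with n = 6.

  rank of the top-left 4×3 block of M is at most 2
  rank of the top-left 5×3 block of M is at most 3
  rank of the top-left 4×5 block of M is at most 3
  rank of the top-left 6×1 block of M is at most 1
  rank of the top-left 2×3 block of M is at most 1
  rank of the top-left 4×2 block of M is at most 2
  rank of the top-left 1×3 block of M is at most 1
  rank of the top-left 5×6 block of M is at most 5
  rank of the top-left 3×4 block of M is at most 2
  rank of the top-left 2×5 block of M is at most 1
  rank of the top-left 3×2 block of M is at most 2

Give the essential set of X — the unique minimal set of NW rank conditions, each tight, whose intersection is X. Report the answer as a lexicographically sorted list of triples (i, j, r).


Computing R[i][j] = min implied NW-rank bound (n=6, 11 conditions):

  R[1]: 1 1 1 1 1 1
  R[2]: 1 1 1 1 1 2
  R[3]: 1 2 2 2 2 3
  R[4]: 1 2 2 3 3 4
  R[5]: 1 2 3 4 4 5
  R[6]: 1 2 3 4 5 6

second differences of R give the permutation w = (1, 6, 2, 4, 3, 5).

ℓ(w)=5; the 2 essential cells (i,j,r):

[(2, 5, 1), (4, 3, 2)]


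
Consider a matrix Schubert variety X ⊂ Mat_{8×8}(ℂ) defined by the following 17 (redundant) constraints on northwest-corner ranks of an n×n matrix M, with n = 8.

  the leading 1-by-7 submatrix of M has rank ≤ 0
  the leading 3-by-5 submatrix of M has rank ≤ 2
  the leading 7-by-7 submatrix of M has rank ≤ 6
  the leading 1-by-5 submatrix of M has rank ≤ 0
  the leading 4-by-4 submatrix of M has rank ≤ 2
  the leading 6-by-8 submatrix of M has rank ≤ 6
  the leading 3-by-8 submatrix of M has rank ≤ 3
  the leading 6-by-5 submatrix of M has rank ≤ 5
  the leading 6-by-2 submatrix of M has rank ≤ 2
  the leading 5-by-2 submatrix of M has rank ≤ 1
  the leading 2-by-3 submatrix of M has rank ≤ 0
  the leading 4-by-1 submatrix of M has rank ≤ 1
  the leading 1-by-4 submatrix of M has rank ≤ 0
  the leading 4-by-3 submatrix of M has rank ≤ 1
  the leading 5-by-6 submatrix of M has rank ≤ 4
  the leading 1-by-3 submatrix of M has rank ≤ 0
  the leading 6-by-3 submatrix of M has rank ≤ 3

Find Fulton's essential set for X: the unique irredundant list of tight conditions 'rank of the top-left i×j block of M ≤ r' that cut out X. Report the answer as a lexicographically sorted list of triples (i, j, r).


Propagating the 17 rank bounds to every northwest block:

  i=1: 0, 0, 0, 0, 0, 0, 0, 1
  i=2: 0, 0, 0, 1, 1, 1, 1, 2
  i=3: 1, 1, 1, 2, 2, 2, 2, 3
  i=4: 1, 1, 1, 2, 3, 3, 3, 4
  i=5: 1, 1, 2, 3, 4, 4, 4, 5
  i=6: 1, 2, 3, 4, 5, 5, 5, 6
  i=7: 1, 2, 3, 4, 5, 6, 6, 7
  i=8: 1, 2, 3, 4, 5, 6, 7, 8

second differences of R give the permutation w = (8, 4, 1, 5, 3, 2, 6, 7).

D(w) has 13 cells with 4 SE-corners; essential set:

[(1, 7, 0), (2, 3, 0), (4, 3, 1), (5, 2, 1)]


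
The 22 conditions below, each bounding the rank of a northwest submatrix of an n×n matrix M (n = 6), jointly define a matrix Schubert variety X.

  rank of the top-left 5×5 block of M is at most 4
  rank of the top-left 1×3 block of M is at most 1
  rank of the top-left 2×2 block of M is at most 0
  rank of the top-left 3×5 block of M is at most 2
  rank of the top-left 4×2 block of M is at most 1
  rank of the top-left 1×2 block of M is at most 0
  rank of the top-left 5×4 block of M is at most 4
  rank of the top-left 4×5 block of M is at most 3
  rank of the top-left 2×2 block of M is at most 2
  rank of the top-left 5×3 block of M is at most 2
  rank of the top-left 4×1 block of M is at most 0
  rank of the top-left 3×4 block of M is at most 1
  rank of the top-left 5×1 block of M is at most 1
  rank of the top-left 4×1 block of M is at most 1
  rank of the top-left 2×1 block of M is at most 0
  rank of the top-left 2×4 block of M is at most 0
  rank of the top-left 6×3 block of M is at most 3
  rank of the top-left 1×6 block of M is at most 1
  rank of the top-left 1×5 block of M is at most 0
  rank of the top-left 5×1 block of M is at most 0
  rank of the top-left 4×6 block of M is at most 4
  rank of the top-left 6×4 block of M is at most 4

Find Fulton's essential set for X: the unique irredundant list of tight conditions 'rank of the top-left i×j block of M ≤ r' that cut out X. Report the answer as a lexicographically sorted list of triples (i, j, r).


Propagating the 22 rank bounds to every northwest block:

  i=1: 0  0  0  0  0  1
  i=2: 0  0  0  0  1  2
  i=3: 0  1  1  1  2  3
  i=4: 0  1  2  2  3  4
  i=5: 0  1  2  3  4  5
  i=6: 1  2  3  4  5  6

the unique w with this rank table is (6, 5, 2, 3, 4, 1).

Rothe diagram D(w) (12 cells), 3 SE-corners (essential conditions):

[(1, 5, 0), (2, 4, 0), (5, 1, 0)]


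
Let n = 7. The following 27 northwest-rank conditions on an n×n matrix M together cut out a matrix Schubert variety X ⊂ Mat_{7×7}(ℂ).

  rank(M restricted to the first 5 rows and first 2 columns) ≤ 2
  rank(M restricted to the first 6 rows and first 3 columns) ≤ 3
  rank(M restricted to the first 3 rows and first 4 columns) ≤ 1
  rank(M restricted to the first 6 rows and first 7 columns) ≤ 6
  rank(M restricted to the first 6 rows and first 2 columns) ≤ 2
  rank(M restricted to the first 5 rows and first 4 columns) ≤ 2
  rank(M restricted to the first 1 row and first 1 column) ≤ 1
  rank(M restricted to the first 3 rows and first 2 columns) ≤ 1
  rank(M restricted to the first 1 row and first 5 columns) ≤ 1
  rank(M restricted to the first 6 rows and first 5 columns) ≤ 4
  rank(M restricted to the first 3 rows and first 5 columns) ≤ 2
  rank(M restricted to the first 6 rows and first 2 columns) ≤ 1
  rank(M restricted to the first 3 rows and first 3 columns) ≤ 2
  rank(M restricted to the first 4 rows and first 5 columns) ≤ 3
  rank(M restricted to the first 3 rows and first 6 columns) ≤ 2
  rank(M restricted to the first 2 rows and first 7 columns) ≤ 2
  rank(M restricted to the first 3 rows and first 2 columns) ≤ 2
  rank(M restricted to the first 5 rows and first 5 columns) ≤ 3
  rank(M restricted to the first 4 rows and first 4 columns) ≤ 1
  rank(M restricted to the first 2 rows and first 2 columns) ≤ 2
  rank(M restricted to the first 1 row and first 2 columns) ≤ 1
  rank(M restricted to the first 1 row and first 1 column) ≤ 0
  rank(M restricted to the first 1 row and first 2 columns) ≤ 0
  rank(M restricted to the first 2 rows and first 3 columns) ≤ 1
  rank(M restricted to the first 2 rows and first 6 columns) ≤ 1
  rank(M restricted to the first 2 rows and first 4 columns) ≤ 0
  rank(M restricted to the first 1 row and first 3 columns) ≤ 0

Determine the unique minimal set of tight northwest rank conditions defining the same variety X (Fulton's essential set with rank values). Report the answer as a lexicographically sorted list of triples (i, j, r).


Reconstructing r_w from the 27 given conditions:

  row 1: 0  0  0  0  1  1  1
  row 2: 0  0  0  0  1  1  2
  row 3: 1  1  1  1  2  2  3
  row 4: 1  1  1  1  2  3  4
  row 5: 1  1  2  2  3  4  5
  row 6: 1  1  2  3  4  5  6
  row 7: 1  2  3  4  5  6  7

so w = (5, 7, 1, 6, 3, 4, 2).

|D(w)|=14, |Ess(w)|=4:

[(2, 4, 0), (2, 6, 1), (4, 4, 1), (6, 2, 1)]


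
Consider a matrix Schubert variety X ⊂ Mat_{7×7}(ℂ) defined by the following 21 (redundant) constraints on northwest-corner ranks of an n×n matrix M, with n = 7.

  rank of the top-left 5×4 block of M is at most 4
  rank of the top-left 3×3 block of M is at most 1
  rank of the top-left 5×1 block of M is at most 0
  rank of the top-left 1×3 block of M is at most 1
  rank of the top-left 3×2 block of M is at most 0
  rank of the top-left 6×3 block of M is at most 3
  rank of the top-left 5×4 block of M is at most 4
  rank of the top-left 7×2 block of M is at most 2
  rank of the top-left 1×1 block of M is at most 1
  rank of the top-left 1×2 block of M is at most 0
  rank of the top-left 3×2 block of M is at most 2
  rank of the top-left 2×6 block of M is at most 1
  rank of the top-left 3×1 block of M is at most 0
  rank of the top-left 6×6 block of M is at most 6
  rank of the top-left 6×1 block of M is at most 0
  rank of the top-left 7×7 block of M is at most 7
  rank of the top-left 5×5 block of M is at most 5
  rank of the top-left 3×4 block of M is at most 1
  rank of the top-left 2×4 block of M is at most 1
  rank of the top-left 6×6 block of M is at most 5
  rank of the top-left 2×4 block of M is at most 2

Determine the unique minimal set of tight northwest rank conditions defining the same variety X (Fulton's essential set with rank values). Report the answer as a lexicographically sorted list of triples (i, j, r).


Computing R[i][j] = min implied NW-rank bound (n=7, 21 conditions):

  0  0  1  1  1  1  1
  0  0  1  1  1  1  2
  0  0  1  1  2  2  3
  0  1  2  2  3  3  4
  0  1  2  3  4  4  5
  0  1  2  3  4  5  6
  1  2  3  4  5  6  7

so w = (3, 7, 5, 2, 4, 6, 1).

D(w) has 13 cells with 4 SE-corners; essential set:

[(2, 6, 1), (3, 2, 0), (3, 4, 1), (6, 1, 0)]
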